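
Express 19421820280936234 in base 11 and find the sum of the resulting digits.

19421820280936234 in base 11 is 47164327A8861917.
Digit sum: 4+7+1+6+4+3+2+7+10+8+8+6+1+9+1+7 = 84.

84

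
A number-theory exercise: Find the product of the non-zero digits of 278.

112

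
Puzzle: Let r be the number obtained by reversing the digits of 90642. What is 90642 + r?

115251

Reverse of 90642 is 24609.
90642 + 24609 = 115251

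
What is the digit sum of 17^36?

17^36 = 197770344305988984840145602058543169130838081
Sum of its 45 digits: 199.

199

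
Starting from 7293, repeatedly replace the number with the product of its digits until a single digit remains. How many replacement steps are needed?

7293 → 378 → 168 → 48 → 32 → 6 (5 steps)

5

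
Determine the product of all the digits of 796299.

61236

7×9×6×2×9×9 = 61236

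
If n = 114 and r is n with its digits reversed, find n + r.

525

Reverse of 114 is 411.
114 + 411 = 525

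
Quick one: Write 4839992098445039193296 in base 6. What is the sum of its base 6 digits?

66

4839992098445039193296 in base 6 is 4421235540121533011222501412.
Digit sum: 4+4+2+1+2+3+5+5+4+0+1+2+1+5+3+3+0+1+1+2+2+2+5+0+1+4+1+2 = 66.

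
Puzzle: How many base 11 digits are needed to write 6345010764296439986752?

21

6345010764296439986752 in base 11 is 94822A14823299A5AA301, which has 21 digits.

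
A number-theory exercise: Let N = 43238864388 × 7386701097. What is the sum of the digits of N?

43238864388 × 7386701097 = 319392567007873833636
Sum of its 21 digits: 99.

99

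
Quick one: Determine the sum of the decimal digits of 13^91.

13^91 = 233800297756495754333906440859465656572562698747866779643043984685250327454376054887271637253929816437
Sum of its 102 digits: 508.

508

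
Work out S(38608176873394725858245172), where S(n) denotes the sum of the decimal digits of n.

129

3+8+6+0+8+1+7+6+8+7+3+3+9+4+7+2+5+8+5+8+2+4+5+1+7+2 = 129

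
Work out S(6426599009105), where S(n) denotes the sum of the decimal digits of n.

6+4+2+6+5+9+9+0+0+9+1+0+5 = 56

56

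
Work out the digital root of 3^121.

The digital root of n equals n mod 9 (or 9 when 9 | n), so we need 3^121 mod 9.
3^121 ≡ 0 (mod 9), so the digital root is 9.

9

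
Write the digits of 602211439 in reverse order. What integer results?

934112206

Reversing 602211439 gives 934112206.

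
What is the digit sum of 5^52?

130

5^52 = 2220446049250313080847263336181640625
Sum of its 37 digits: 130.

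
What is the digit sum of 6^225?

6^225 = 12134764051415148356987770157630417524672977717925402529300940797848289074202861533053703377429738713262731253654641177306837406821777007510871011152963601937037138631774437376
Sum of its 176 digits: 747.

747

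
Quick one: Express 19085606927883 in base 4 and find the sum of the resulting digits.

36

19085606927883 in base 4 is 10111232312310203320023.
Digit sum: 1+0+1+1+1+2+3+2+3+1+2+3+1+0+2+0+3+3+2+0+0+2+3 = 36.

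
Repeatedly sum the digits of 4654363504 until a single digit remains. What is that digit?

4+6+5+4+3+6+3+5+0+4 = 40
4+0 = 4

4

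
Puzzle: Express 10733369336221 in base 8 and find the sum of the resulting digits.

49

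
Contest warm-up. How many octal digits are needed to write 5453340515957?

5453340515957 in base 8 is 117266433117165, which has 15 digits.

15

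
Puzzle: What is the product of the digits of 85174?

1120

8×5×1×7×4 = 1120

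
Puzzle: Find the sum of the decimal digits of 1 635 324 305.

1+6+3+5+3+2+4+3+0+5 = 32

32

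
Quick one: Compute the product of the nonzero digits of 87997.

31752

8×7×9×9×7 = 31752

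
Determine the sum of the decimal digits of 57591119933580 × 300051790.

75

57591119933580 × 300051790 = 17280318624175360108200
Sum of its 23 digits: 75.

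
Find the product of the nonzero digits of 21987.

2×1×9×8×7 = 1008

1008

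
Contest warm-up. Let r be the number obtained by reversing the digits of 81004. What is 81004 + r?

121022

Reverse of 81004 is 40018.
81004 + 40018 = 121022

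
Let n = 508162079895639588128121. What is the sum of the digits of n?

5+0+8+1+6+2+0+7+9+8+9+5+6+3+9+5+8+8+1+2+8+1+2+1 = 114

114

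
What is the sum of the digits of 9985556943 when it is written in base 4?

9985556943 in base 4 is 21103023320013033.
Digit sum: 2+1+1+0+3+0+2+3+3+2+0+0+1+3+0+3+3 = 27.

27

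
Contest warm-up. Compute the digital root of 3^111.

The digital root of n equals n mod 9 (or 9 when 9 | n), so we need 3^111 mod 9.
3^111 ≡ 0 (mod 9), so the digital root is 9.

9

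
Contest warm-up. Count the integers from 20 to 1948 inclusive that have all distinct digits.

The integers in [20, 1948] that have all distinct digits: 20, 21, 23, 24, 25, 26, …, 1947, 1948.
1196 qualify.

1196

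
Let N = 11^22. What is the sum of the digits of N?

11^22 = 81402749386839761113321
Sum of its 23 digits: 97.

97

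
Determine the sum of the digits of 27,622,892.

2+7+6+2+2+8+9+2 = 38

38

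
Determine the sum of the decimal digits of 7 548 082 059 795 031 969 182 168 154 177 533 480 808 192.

199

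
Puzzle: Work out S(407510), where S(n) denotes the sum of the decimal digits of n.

17

4+0+7+5+1+0 = 17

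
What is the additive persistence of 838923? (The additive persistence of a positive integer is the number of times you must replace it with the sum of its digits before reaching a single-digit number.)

2

838923 → 33 → 6 (2 steps)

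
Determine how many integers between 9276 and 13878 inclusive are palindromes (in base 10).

46

The integers in [9276, 13878] that are palindromes (in base 10): 9339, 9449, 9559, 9669, 9779, 9889, …, 13731, 13831.
46 qualify.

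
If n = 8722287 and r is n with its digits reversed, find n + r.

16544565

Reverse of 8722287 is 7822278.
8722287 + 7822278 = 16544565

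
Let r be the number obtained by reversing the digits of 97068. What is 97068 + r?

Reverse of 97068 is 86079.
97068 + 86079 = 183147

183147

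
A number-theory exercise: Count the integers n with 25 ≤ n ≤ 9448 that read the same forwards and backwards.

The integers in [25, 9448] that read the same forwards and backwards: 33, 44, 55, 66, 77, 88, …, 9229, 9339.
181 qualify.

181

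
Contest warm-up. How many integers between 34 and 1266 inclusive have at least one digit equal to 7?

312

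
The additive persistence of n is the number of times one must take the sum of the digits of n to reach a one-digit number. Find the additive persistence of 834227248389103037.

834227248389103037 → 74 → 11 → 2 (3 steps)

3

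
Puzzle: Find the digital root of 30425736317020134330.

3+0+4+2+5+7+3+6+3+1+7+0+2+0+1+3+4+3+3+0 = 57
5+7 = 12
1+2 = 3
(Equivalently, 30425736317020134330 mod 9 = 3.)

3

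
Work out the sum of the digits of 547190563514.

50

5+4+7+1+9+0+5+6+3+5+1+4 = 50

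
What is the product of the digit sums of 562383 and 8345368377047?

1755

S(562383) = 5+6+2+3+8+3 = 27.
S(8345368377047) = 8+3+4+5+3+6+8+3+7+7+0+4+7 = 65.
27 · 65 = 1755.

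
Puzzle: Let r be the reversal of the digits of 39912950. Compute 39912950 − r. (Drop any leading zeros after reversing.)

33990957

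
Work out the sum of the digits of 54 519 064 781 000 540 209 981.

5+4+5+1+9+0+6+4+7+8+1+0+0+0+5+4+0+2+0+9+9+8+1 = 88

88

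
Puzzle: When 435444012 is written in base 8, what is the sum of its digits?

435444012 in base 8 is 3175054454.
Digit sum: 3+1+7+5+0+5+4+4+5+4 = 38.

38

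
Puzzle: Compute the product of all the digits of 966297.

9×6×6×2×9×7 = 40824

40824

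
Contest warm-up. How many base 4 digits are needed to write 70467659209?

19

70467659209 in base 4 is 1001220030302113021, which has 19 digits.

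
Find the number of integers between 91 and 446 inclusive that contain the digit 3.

153

The integers in [91, 446] that contain the digit 3: 93, 103, 113, 123, 130, 131, …, 439, 443.
153 qualify.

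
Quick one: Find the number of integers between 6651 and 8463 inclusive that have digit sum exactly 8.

4

The integers in [6651, 8463] that have digit sum exactly 8: 7001, 7010, 7100, 8000.
4 qualify.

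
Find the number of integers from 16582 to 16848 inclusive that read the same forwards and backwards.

The integers in [16582, 16848] that read the same forwards and backwards: 16661, 16761.
2 qualify.

2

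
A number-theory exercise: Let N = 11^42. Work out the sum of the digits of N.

11^42 = 54763699237492901685126120802225273763666521
Sum of its 44 digits: 190.

190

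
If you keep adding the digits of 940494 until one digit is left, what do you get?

9+4+0+4+9+4 = 30
3+0 = 3

3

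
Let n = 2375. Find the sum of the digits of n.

17

2+3+7+5 = 17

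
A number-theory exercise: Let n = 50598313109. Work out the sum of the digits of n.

44

5+0+5+9+8+3+1+3+1+0+9 = 44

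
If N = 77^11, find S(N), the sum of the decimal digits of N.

77^11 = 564154396389137449973
Sum of its 21 digits: 110.

110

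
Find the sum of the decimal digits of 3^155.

324

3^155 = 89907201863535854420702290135762284537312963394702682637089810488324824507
Sum of its 74 digits: 324.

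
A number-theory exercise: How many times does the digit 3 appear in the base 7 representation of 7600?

1

7600 in base 7 is 31105.
The digit 3 appears 1 time.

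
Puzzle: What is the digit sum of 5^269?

830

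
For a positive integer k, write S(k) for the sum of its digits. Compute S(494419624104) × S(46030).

624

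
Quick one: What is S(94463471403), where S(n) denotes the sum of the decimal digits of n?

45

9+4+4+6+3+4+7+1+4+0+3 = 45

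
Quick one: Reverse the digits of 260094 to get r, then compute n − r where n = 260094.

-229968

Reverse of 260094 is 490062.
260094 − 490062 = -229968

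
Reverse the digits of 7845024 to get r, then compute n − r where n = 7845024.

3639537

Reverse of 7845024 is 4205487.
7845024 − 4205487 = 3639537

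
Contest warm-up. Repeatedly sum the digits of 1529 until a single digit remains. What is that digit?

8

1+5+2+9 = 17
1+7 = 8
(Equivalently, 1529 mod 9 = 8.)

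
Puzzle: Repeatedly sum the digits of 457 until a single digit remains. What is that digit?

7

4+5+7 = 16
1+6 = 7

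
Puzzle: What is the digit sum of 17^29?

152

17^29 = 481968572106750915091411825223071697
Sum of its 36 digits: 152.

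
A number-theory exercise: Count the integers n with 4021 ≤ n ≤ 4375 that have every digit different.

The integers in [4021, 4375] that have every digit different: 4021, 4023, 4025, 4026, 4027, 4028, …, 4372, 4375.
200 qualify.

200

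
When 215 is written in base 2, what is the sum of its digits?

215 in base 2 is 11010111.
Digit sum: 1+1+0+1+0+1+1+1 = 6.

6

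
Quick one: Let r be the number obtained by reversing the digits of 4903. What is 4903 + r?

7997

Reverse of 4903 is 3094.
4903 + 3094 = 7997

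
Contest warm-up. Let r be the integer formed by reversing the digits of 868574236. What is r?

Reversing 868574236 gives 632475868.

632475868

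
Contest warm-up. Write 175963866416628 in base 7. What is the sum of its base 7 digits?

175963866416628 in base 7 is 52030653435005403.
Digit sum: 5+2+0+3+0+6+5+3+4+3+5+0+0+5+4+0+3 = 48.

48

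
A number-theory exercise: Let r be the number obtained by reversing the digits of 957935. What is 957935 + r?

1497694

Reverse of 957935 is 539759.
957935 + 539759 = 1497694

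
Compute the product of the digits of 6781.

6×7×8×1 = 336

336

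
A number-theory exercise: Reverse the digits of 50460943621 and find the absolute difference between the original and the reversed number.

37826037216

Reverse of 50460943621 is 12634906405.
|50460943621 − 12634906405| = 37826037216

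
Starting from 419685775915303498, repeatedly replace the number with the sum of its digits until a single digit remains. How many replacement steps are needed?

419685775915303498 → 94 → 13 → 4 (3 steps)

3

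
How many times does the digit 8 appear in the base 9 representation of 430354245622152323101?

4

430354245622152323101 in base 9 is 3835186825072575180414.
The digit 8 appears 4 times.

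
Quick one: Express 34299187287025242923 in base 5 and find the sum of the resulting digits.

34299187287025242923 in base 5 is 4300210301034002311430233143.
Digit sum: 4+3+0+0+2+1+0+3+0+1+0+3+4+0+0+2+3+1+1+4+3+0+2+3+3+1+4+3 = 51.

51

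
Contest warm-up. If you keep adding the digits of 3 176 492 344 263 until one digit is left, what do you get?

9

3+1+7+6+4+9+2+3+4+4+2+6+3 = 54
5+4 = 9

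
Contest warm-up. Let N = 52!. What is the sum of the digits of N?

52! = 80658175170943878571660636856403766975289505440883277824000000000000
Sum of its 68 digits: 279.

279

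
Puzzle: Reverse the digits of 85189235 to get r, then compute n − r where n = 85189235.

Reverse of 85189235 is 53298158.
85189235 − 53298158 = 31891077

31891077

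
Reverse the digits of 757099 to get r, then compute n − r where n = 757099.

-233658

Reverse of 757099 is 990757.
757099 − 990757 = -233658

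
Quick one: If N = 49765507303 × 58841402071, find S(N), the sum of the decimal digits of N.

88

49765507303 × 58841402071 = 2928272224483109824513
Sum of its 22 digits: 88.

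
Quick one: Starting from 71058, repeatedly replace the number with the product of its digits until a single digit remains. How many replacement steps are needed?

71058 → 0 (1 step)

1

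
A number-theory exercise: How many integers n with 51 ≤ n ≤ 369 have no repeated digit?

236

The integers in [51, 369] that have no repeated digit: 51, 52, 53, 54, 56, 57, …, 368, 369.
236 qualify.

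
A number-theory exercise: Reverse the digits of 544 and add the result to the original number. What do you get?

989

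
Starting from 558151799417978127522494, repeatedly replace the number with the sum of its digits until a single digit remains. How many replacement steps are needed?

2

558151799417978127522494 → 122 → 5 (2 steps)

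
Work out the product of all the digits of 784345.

7×8×4×3×4×5 = 13440

13440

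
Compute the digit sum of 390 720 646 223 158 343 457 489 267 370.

130

3+9+0+7+2+0+6+4+6+2+2+3+1+5+8+3+4+3+4+5+7+4+8+9+2+6+7+3+7+0 = 130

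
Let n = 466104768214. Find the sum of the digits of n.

49

4+6+6+1+0+4+7+6+8+2+1+4 = 49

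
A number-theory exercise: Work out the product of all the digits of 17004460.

0

1×7×0×0×4×4×6×0 = 0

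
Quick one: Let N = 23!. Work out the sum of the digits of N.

23! = 25852016738884976640000
Sum of its 23 digits: 99.

99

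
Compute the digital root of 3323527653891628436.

3+3+2+3+5+2+7+6+5+3+8+9+1+6+2+8+4+3+6 = 86
8+6 = 14
1+4 = 5

5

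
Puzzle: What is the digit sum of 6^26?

99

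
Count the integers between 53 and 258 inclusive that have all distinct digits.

The integers in [53, 258] that have all distinct digits: 53, 54, 56, 57, 58, 59, …, 257, 258.
153 qualify.

153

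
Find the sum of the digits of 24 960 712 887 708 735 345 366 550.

2+4+9+6+0+7+1+2+8+8+7+7+0+8+7+3+5+3+4+5+3+6+6+5+5+0 = 121

121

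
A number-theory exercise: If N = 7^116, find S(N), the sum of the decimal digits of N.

427

7^116 = 107491133273364962952069061813066382187293269586047291924731611172814599515750702733702892834629601
Sum of its 99 digits: 427.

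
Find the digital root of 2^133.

The digital root of n equals n mod 9 (or 9 when 9 | n), so we need 2^133 mod 9.
2^133 ≡ 2 (mod 9), so the digital root is 2.

2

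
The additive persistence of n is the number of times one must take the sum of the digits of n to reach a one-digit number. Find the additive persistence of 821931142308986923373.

3

821931142308986923373 → 92 → 11 → 2 (3 steps)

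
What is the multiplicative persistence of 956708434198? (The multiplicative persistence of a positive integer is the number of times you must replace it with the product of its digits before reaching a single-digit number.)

956708434198 → 0 (1 step)

1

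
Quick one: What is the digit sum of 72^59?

72^59 = 38248753770957491786751351155256639320206860262452456801166537783812828938785924513169649675433309797517099008
Sum of its 110 digits: 522.

522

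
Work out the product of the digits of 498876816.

4644864

4×9×8×8×7×6×8×1×6 = 4644864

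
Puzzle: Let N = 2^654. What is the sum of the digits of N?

829

2^654 = 74751027079122046462216955587793573067050655862760405902609490213261724339546970300512875500623813013973275600053770769378323738155015176163371603062328757260320680744718580942157810765768356265984
Sum of its 197 digits: 829.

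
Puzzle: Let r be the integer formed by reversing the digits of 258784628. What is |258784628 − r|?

Reverse of 258784628 is 826487852.
|258784628 − 826487852| = 567703224

567703224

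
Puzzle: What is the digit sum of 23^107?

713

23^107 = 50684883649780138948244945679659109395135686373496730387486296779379500910030354378173376181702686377698268430331423394410213895880824525959397447
Sum of its 146 digits: 713.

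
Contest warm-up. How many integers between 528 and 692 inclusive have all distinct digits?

The integers in [528, 692] that have all distinct digits: 528, 529, 530, 531, 532, 534, …, 691, 692.
117 qualify.

117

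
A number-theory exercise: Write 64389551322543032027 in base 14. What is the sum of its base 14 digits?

64389551322543032027 in base 14 is 217C841B25CC3037D1.
Digit sum: 2+1+7+12+8+4+1+11+2+5+12+12+3+0+3+7+13+1 = 104.

104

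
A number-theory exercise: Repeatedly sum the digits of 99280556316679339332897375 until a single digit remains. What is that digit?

9+9+2+8+0+5+5+6+3+1+6+6+7+9+3+3+9+3+3+2+8+9+7+3+7+5 = 138
1+3+8 = 12
1+2 = 3

3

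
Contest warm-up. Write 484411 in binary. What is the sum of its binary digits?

484411 in base 2 is 1110110010000111011.
Digit sum: 1+1+1+0+1+1+0+0+1+0+0+0+0+1+1+1+0+1+1 = 11.

11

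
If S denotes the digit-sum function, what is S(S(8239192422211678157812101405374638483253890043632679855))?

First digit sum: 233.
2+3+3 = 8.

8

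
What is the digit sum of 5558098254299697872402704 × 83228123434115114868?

183

5558098254299697872402704 × 83228123434115114868 = 462590087567794995500114170820387054113803072
Sum of its 45 digits: 183.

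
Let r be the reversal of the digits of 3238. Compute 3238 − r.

Reverse of 3238 is 8323.
3238 − 8323 = -5085

-5085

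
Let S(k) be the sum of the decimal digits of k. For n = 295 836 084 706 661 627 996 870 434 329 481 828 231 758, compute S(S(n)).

First digit sum: 207.
2+0+7 = 9.

9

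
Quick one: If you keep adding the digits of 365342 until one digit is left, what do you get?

5

3+6+5+3+4+2 = 23
2+3 = 5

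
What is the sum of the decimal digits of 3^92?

171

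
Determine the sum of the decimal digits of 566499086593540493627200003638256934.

161

5+6+6+4+9+9+0+8+6+5+9+3+5+4+0+4+9+3+6+2+7+2+0+0+0+0+3+6+3+8+2+5+6+9+3+4 = 161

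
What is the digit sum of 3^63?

3^63 = 1144561273430837494885949696427
Sum of its 31 digits: 153.

153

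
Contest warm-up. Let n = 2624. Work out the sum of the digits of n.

14

2+6+2+4 = 14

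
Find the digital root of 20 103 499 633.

4

2+0+1+0+3+4+9+9+6+3+3 = 40
4+0 = 4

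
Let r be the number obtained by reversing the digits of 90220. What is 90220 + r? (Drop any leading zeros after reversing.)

92429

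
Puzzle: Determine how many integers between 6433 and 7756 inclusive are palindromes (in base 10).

13

The integers in [6433, 7756] that are palindromes (in base 10): 6446, 6556, 6666, 6776, 6886, 6996, …, 7557, 7667.
13 qualify.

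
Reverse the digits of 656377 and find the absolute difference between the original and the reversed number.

Reverse of 656377 is 773656.
|656377 − 773656| = 117279

117279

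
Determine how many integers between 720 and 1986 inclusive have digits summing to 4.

The integers in [720, 1986] that have digits summing to 4: 1003, 1012, 1021, 1030, 1102, 1111, 1120, 1201, 1210, 1300.
10 qualify.

10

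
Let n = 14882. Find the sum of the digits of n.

23

1+4+8+8+2 = 23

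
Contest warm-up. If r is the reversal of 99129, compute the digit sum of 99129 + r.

Reversal of 99129 is 92199; 99129 + 92199 = 191328.
Digit sum of 191328: 1+9+1+3+2+8 = 24.

24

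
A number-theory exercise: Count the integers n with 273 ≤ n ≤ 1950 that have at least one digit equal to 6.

474

The integers in [273, 1950] that have at least one digit equal to 6: 276, 286, 296, 306, 316, 326, …, 1936, 1946.
474 qualify.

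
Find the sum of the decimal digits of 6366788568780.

78

6+3+6+6+7+8+8+5+6+8+7+8+0 = 78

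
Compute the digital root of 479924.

8

4+7+9+9+2+4 = 35
3+5 = 8
(Equivalently, 479924 mod 9 = 8.)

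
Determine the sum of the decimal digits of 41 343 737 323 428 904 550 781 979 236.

129

4+1+3+4+3+7+3+7+3+2+3+4+2+8+9+0+4+5+5+0+7+8+1+9+7+9+2+3+6 = 129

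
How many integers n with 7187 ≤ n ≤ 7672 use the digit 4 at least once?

The integers in [7187, 7672] that use the digit 4 at least once: 7194, 7204, 7214, 7224, 7234, 7240, …, 7654, 7664.
174 qualify.

174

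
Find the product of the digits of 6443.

6×4×4×3 = 288

288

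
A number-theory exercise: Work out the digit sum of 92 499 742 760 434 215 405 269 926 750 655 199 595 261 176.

210

9+2+4+9+9+7+4+2+7+6+0+4+3+4+2+1+5+4+0+5+2+6+9+9+2+6+7+5+0+6+5+5+1+9+9+5+9+5+2+6+1+1+7+6 = 210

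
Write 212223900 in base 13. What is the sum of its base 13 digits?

48

212223900 in base 13 is 34C77195.
Digit sum: 3+4+12+7+7+1+9+5 = 48.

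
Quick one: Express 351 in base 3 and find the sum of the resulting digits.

351 in base 3 is 111000.
Digit sum: 1+1+1+0+0+0 = 3.

3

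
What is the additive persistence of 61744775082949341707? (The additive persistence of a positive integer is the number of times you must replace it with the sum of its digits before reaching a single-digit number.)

61744775082949341707 → 95 → 14 → 5 (3 steps)

3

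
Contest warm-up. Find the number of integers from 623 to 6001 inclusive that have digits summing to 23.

199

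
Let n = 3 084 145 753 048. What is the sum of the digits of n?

52

3+0+8+4+1+4+5+7+5+3+0+4+8 = 52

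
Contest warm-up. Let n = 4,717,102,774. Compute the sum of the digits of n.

4+7+1+7+1+0+2+7+7+4 = 40

40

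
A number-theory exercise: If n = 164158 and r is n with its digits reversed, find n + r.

1015619

Reverse of 164158 is 851461.
164158 + 851461 = 1015619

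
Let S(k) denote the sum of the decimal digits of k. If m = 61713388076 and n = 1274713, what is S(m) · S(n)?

S(61713388076) = 6+1+7+1+3+3+8+8+0+7+6 = 50.
S(1274713) = 1+2+7+4+7+1+3 = 25.
50 · 25 = 1250.

1250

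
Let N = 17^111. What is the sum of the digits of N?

620

17^111 = 38004084319542288500015178816775869169621760833522504808496577842843836736782490374240598346739949911018604604215472684951499401238171633
Sum of its 137 digits: 620.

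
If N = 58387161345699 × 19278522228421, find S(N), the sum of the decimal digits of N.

129

58387161345699 × 19278522228421 = 1125618187857461558623911279
Sum of its 28 digits: 129.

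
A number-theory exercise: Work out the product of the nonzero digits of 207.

2×7 = 14

14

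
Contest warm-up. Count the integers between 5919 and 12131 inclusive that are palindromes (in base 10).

The integers in [5919, 12131] that are palindromes (in base 10): 5995, 6006, 6116, 6226, 6336, 6446, …, 12021, 12121.
63 qualify.

63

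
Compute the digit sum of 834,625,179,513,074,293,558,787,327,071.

8+3+4+6+2+5+1+7+9+5+1+3+0+7+4+2+9+3+5+5+8+7+8+7+3+2+7+0+7+1 = 139

139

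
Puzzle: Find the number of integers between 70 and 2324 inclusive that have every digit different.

1305

The integers in [70, 2324] that have every digit different: 70, 71, 72, 73, 74, 75, …, 2318, 2319.
1305 qualify.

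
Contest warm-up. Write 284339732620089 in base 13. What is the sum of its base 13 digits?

81

284339732620089 in base 13 is C2871775B15C3.
Digit sum: 12+2+8+7+1+7+7+5+11+1+5+12+3 = 81.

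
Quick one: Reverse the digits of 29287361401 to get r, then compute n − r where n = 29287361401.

18870983109

Reverse of 29287361401 is 10416378292.
29287361401 − 10416378292 = 18870983109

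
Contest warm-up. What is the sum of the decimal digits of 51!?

198

51! = 1551118753287382280224243016469303211063259720016986112000000000000
Sum of its 67 digits: 198.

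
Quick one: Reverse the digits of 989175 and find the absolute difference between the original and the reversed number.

417186

Reverse of 989175 is 571989.
|989175 − 571989| = 417186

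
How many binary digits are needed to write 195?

8

195 in base 2 is 11000011, which has 8 digits.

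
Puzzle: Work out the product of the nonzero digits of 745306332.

7×4×5×3×6×3×3×2 = 45360

45360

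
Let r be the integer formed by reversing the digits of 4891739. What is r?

9371984

Reversing 4891739 gives 9371984.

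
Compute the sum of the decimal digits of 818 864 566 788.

8+1+8+8+6+4+5+6+6+7+8+8 = 75

75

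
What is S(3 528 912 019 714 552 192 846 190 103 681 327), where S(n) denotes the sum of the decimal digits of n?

135

3+5+2+8+9+1+2+0+1+9+7+1+4+5+5+2+1+9+2+8+4+6+1+9+0+1+0+3+6+8+1+3+2+7 = 135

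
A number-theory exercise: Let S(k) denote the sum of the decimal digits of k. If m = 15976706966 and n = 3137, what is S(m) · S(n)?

868

S(15976706966) = 1+5+9+7+6+7+0+6+9+6+6 = 62.
S(3137) = 3+1+3+7 = 14.
62 · 14 = 868.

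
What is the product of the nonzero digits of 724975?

17640

7×2×4×9×7×5 = 17640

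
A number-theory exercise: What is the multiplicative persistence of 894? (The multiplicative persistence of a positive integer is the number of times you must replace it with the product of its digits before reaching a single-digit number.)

4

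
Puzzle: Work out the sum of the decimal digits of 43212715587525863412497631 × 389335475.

159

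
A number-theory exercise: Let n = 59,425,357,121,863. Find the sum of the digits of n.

61

5+9+4+2+5+3+5+7+1+2+1+8+6+3 = 61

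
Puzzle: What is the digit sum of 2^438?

2^438 = 709803441694928604052074031140629428079727891296209043243642772637343054798240159498233447962659731992932150006119314388217384402944
Sum of its 132 digits: 568.

568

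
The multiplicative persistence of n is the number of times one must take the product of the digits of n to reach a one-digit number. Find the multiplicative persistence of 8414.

3

8414 → 128 → 16 → 6 (3 steps)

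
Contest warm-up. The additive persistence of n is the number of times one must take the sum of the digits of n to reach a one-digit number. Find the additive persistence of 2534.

2534 → 14 → 5 (2 steps)

2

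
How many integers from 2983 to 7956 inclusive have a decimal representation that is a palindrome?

50

The integers in [2983, 7956] that have a decimal representation that is a palindrome: 2992, 3003, 3113, 3223, 3333, 3443, …, 7777, 7887.
50 qualify.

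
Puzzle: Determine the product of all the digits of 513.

15

5×1×3 = 15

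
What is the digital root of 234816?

2+3+4+8+1+6 = 24
2+4 = 6

6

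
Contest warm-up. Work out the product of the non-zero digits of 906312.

9×6×3×1×2 = 324

324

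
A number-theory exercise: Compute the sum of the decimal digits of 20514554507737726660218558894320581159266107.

2+0+5+1+4+5+5+4+5+0+7+7+3+7+7+2+6+6+6+0+2+1+8+5+5+8+8+9+4+3+2+0+5+8+1+1+5+9+2+6+6+1+0+7 = 188

188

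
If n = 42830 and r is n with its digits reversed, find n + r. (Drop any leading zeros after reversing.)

Reverse of 42830 is 3824.
42830 + 3824 = 46654

46654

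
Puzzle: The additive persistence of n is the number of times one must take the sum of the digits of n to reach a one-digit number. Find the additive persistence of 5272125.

2

5272125 → 24 → 6 (2 steps)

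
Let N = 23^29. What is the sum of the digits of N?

23^29 = 3091058643093537522799545838540043339063
Sum of its 40 digits: 173.

173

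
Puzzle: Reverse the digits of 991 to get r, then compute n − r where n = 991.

Reverse of 991 is 199.
991 − 199 = 792

792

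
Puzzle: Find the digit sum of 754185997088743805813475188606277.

7+5+4+1+8+5+9+9+7+0+8+8+7+4+3+8+0+5+8+1+3+4+7+5+1+8+8+6+0+6+2+7+7 = 171

171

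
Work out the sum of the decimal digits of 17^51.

17^51 = 566102392446495912472763130484190827147641176198176468019613233
Sum of its 63 digits: 269.

269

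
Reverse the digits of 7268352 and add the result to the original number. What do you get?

9806979

Reverse of 7268352 is 2538627.
7268352 + 2538627 = 9806979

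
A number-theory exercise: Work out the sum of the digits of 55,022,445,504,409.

49

5+5+0+2+2+4+4+5+5+0+4+4+0+9 = 49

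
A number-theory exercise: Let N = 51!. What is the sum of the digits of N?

198

51! = 1551118753287382280224243016469303211063259720016986112000000000000
Sum of its 67 digits: 198.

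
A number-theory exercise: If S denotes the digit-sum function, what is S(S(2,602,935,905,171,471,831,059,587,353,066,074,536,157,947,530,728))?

First digit sum: 214.
2+1+4 = 7.

7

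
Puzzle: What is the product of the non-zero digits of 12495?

1×2×4×9×5 = 360

360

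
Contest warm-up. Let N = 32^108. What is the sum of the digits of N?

730

32^108 = 3599131035634557106248430806148785487095757694641533306480604458089470064537190296255232548883112685719936728506816716098566612844395439751206812144692131084107776
Sum of its 163 digits: 730.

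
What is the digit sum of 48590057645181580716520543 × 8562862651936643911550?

48590057645181580716520543 × 8562862651936643911550 = 416069989865373949285858434101273346101449971650
Sum of its 48 digits: 227.

227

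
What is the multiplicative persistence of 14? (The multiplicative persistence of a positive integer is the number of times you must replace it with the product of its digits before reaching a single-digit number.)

1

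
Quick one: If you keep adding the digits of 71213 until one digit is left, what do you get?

7+1+2+1+3 = 14
1+4 = 5

5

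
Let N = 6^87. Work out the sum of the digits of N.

288

6^87 = 50021738714629030177311081962496059484833406150976385567830453518336
Sum of its 68 digits: 288.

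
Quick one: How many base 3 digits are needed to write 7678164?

15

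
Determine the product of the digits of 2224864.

2×2×2×4×8×6×4 = 6144

6144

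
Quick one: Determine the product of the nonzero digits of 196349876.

1×9×6×3×4×9×8×7×6 = 1959552

1959552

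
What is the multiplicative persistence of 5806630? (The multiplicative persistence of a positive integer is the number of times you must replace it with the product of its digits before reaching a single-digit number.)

5806630 → 0 (1 step)

1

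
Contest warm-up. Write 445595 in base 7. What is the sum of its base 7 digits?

445595 in base 7 is 3534053.
Digit sum: 3+5+3+4+0+5+3 = 23.

23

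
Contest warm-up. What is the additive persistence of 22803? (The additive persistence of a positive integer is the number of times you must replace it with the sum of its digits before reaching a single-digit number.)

22803 → 15 → 6 (2 steps)

2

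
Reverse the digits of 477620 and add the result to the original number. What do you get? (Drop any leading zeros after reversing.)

Reverse of 477620 is 26774.
477620 + 26774 = 504394

504394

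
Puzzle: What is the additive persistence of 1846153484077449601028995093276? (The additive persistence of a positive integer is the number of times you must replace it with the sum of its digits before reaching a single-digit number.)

2

1846153484077449601028995093276 → 142 → 7 (2 steps)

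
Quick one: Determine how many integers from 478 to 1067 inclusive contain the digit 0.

The integers in [478, 1067] that contain the digit 0: 480, 490, 500, 501, 502, 503, …, 1066, 1067.
165 qualify.

165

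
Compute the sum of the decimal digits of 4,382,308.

28

4+3+8+2+3+0+8 = 28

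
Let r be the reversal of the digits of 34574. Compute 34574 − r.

Reverse of 34574 is 47543.
34574 − 47543 = -12969

-12969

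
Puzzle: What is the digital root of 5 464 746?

5+4+6+4+7+4+6 = 36
3+6 = 9

9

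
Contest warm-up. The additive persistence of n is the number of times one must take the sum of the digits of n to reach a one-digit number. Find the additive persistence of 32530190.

2

32530190 → 23 → 5 (2 steps)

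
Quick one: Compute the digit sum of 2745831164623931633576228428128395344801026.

177

2+7+4+5+8+3+1+1+6+4+6+2+3+9+3+1+6+3+3+5+7+6+2+2+8+4+2+8+1+2+8+3+9+5+3+4+4+8+0+1+0+2+6 = 177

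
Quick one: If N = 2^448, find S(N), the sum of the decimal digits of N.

2^448 = 726838724295606890549323807888004534353641360687318060281490199180639288113397923326191050713763565560762521606266177933534601628614656
Sum of its 135 digits: 592.

592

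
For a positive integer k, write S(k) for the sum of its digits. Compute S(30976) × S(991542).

S(30976) = 3+0+9+7+6 = 25.
S(991542) = 9+9+1+5+4+2 = 30.
25 · 30 = 750.

750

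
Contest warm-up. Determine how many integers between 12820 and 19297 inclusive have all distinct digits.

2178

The integers in [12820, 19297] that have all distinct digits: 12830, 12834, 12835, 12836, 12837, 12839, …, 19286, 19287.
2178 qualify.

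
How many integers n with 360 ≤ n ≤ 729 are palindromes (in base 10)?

The integers in [360, 729] that are palindromes (in base 10): 363, 373, 383, 393, 404, 414, …, 717, 727.
37 qualify.

37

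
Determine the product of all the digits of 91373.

567

9×1×3×7×3 = 567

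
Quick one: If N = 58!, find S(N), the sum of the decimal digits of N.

288

58! = 2350561331282878571829474910515074683828862318181142924420699914240000000000000
Sum of its 79 digits: 288.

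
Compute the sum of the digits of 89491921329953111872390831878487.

8+9+4+9+1+9+2+1+3+2+9+9+5+3+1+1+1+8+7+2+3+9+0+8+3+1+8+7+8+4+8+7 = 160

160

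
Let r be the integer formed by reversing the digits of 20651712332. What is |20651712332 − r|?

2670003270

Reverse of 20651712332 is 23321715602.
|20651712332 − 23321715602| = 2670003270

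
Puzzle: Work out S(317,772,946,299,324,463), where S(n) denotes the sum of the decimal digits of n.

3+1+7+7+7+2+9+4+6+2+9+9+3+2+4+4+6+3 = 88

88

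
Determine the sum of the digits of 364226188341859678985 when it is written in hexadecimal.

364226188341859678985 in base 16 is 13BEA75C8B3B117B09.
Digit sum: 1+3+11+14+10+7+5+12+8+11+3+11+1+1+7+11+0+9 = 125.

125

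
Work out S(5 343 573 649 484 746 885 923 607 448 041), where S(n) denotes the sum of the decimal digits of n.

5+3+4+3+5+7+3+6+4+9+4+8+4+7+4+6+8+8+5+9+2+3+6+0+7+4+4+8+0+4+1 = 151

151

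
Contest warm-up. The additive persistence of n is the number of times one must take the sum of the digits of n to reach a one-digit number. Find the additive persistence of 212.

1

212 → 5 (1 step)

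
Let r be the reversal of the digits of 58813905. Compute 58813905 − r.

7882020

Reverse of 58813905 is 50931885.
58813905 − 50931885 = 7882020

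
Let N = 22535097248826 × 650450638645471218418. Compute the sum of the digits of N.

22535097248826 × 650450638645471218418 = 14657968397436673129355837940077268
Sum of its 35 digits: 180.

180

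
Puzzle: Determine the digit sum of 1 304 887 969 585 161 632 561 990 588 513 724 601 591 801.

1+3+0+4+8+8+7+9+6+9+5+8+5+1+6+1+6+3+2+5+6+1+9+9+0+5+8+8+5+1+3+7+2+4+6+0+1+5+9+1+8+0+1 = 196

196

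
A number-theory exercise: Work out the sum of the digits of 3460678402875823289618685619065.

3+4+6+0+6+7+8+4+0+2+8+7+5+8+2+3+2+8+9+6+1+8+6+8+5+6+1+9+0+6+5 = 153

153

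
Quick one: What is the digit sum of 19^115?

631

19^115 = 1139368240752088688773270505621807256456365160434022300744086228505095359621301700309977739571576021361410717192898655154433417687111262999991820299
Sum of its 148 digits: 631.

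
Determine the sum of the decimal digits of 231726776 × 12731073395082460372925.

231726776 × 12731073395082460372925 = 2950130592861832796365667939800
Sum of its 31 digits: 148.

148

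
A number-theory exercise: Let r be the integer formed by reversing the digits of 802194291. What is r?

192491208

Reversing 802194291 gives 192491208.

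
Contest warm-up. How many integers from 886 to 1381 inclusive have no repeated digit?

235

The integers in [886, 1381] that have no repeated digit: 890, 891, 892, 893, 894, 895, …, 1379, 1380.
235 qualify.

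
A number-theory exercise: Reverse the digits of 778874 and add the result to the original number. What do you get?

Reverse of 778874 is 478877.
778874 + 478877 = 1257751

1257751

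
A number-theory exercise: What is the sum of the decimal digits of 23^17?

23^17 = 141050039560662968926103
Sum of its 24 digits: 92.

92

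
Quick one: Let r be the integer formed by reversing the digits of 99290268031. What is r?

Reversing 99290268031 gives 13086209299.

13086209299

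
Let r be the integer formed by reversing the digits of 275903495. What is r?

594309572

Reversing 275903495 gives 594309572.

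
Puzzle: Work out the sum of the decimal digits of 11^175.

11^175 = 175274970500096600128890387380389218424425357460133875815693572914762647271957731390430549690938868126296691971063847491032009403220539418943436933829177272041672189917701702987249251
Sum of its 183 digits: 821.

821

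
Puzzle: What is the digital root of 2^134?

The digital root of n equals n mod 9 (or 9 when 9 | n), so we need 2^134 mod 9.
2^134 ≡ 4 (mod 9), so the digital root is 4.

4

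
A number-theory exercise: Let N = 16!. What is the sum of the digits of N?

63

16! = 20922789888000
Sum of its 14 digits: 63.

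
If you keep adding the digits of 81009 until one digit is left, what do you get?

9

8+1+0+0+9 = 18
1+8 = 9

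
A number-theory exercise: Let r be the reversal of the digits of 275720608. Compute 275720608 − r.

-530306964

Reverse of 275720608 is 806027572.
275720608 − 806027572 = -530306964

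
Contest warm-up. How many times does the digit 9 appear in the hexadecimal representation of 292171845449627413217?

2

292171845449627413217 in base 16 is FD6B2E971935F2AE1.
The digit 9 appears 2 times.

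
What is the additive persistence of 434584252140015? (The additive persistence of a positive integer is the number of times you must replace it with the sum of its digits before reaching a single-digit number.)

3

434584252140015 → 48 → 12 → 3 (3 steps)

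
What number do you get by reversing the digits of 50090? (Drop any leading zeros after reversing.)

9005

Reversing 50090 gives 9005.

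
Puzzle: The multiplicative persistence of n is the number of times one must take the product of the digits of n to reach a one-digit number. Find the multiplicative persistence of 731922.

3

731922 → 756 → 210 → 0 (3 steps)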